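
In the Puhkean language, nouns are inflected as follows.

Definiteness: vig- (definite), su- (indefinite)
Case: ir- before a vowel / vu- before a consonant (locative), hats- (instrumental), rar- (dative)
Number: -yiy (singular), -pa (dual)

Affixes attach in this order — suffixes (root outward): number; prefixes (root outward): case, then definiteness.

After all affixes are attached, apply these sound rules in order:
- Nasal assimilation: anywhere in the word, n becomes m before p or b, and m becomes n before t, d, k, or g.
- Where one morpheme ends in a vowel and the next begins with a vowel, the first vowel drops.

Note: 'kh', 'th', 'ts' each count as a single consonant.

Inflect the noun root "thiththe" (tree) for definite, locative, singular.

vigvuthiththeyiy

Attach case locative vu- (before consonant 'th') → vuthiththe.
Attach number singular -yiy → vuthiththeyiy.
Attach definiteness definite vig- → vigvuthiththeyiy.
Nasal assimilation: no change.
Vowel deletion: no change.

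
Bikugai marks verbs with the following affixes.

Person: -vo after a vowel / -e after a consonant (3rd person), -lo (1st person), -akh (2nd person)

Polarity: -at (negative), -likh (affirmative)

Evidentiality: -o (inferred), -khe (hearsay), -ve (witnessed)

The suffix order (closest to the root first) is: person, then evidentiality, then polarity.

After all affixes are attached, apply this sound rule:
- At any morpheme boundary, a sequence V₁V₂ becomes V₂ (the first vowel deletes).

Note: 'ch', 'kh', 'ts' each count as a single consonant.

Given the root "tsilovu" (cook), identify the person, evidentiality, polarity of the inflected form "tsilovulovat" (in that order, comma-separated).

1st person, witnessed, negative

Segment: tsilovu-lo-ve-at.
person: -lo → 1st person.
evidentiality: -ve → witnessed.
polarity: -at → negative.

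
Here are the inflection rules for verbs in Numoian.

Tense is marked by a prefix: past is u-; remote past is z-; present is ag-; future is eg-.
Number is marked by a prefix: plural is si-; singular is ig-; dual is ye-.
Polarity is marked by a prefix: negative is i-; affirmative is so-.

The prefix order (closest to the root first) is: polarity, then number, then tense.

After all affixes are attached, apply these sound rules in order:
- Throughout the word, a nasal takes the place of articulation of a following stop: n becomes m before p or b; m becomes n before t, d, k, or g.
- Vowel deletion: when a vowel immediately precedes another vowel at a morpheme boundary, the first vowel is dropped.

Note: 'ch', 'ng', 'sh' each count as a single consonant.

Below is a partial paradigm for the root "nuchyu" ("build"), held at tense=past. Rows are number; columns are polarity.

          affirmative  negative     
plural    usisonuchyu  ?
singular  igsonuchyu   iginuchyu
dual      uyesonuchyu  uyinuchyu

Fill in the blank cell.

usinuchyu

Attach polarity negative i- → inuchyu.
Attach number plural si- → siinuchyu.
Attach tense past u- → usiinuchyu.
Nasal assimilation: no change.
Apply vowel deletion: usiinuchyu → usinuchyu.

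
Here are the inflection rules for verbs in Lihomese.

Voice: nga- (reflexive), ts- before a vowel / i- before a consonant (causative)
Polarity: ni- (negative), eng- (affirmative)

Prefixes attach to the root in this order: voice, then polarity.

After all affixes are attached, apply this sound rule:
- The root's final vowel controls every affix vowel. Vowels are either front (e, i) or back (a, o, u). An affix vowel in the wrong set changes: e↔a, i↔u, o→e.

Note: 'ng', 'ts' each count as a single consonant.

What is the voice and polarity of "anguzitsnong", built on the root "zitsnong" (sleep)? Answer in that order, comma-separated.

Segment: eng-i-zitsnong.
voice: ts/i- → causative.
polarity: eng- → affirmative.

causative, affirmative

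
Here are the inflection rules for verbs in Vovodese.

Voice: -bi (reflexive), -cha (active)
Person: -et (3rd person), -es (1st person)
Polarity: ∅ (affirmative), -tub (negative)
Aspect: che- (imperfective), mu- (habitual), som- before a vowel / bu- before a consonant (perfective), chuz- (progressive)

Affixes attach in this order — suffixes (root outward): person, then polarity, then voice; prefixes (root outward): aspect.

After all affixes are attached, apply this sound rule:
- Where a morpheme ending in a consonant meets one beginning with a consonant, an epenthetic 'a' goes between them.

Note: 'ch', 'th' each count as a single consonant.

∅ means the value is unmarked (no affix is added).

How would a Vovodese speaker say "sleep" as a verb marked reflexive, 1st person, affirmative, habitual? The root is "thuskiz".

Attach person 1st person -es → thuskizes.
polarity = affirmative: zero marking, form stays thuskizes.
Attach voice reflexive -bi → thuskizesbi.
Attach aspect habitual mu- → muthuskizesbi.
Apply epenthesis: muthuskizesbi → muthuskizesabi.

muthuskizesabi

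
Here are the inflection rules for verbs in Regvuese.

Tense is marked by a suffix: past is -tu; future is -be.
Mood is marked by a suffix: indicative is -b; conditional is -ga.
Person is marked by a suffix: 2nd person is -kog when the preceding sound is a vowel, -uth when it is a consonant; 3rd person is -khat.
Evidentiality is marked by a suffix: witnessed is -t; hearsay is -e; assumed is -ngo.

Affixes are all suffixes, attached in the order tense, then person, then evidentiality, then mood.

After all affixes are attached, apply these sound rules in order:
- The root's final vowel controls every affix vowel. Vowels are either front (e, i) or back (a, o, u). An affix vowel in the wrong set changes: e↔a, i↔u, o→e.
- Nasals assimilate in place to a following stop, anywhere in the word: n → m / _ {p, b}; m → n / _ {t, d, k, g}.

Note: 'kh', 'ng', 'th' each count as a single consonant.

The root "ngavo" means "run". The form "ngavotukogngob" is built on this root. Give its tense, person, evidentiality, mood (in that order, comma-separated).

Segment: ngavo-tu-kog-ngo-b.
tense: -tu → past.
person: -kog/uth → 2nd person.
evidentiality: -ngo → assumed.
mood: -b → indicative.

past, 2nd person, assumed, indicative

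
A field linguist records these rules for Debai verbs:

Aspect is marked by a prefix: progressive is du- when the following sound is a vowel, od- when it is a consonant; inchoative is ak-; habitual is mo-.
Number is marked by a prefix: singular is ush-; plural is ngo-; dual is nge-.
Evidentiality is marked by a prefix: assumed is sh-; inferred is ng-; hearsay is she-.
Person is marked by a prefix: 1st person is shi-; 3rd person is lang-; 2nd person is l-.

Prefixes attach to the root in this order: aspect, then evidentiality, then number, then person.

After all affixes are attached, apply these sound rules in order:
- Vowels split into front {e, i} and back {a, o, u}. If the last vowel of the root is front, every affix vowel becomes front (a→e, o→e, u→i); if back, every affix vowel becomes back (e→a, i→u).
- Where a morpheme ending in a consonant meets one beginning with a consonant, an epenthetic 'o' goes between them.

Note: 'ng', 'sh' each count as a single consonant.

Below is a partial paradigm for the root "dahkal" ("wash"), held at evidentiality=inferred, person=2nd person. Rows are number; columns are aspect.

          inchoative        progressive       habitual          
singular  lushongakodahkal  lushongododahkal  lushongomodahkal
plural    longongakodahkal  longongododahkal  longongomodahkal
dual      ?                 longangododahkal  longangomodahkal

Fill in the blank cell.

longangakodahkal

Attach aspect inchoative ak- → akdahkal.
Attach evidentiality inferred ng- → ngakdahkal.
Attach number dual nge- → ngengakdahkal.
Attach person 2nd person l- → lngengakdahkal.
Apply vowel harmony: lngengakdahkal → lngangakdahkal.
Apply epenthesis: lngangakdahkal → longangakodahkal.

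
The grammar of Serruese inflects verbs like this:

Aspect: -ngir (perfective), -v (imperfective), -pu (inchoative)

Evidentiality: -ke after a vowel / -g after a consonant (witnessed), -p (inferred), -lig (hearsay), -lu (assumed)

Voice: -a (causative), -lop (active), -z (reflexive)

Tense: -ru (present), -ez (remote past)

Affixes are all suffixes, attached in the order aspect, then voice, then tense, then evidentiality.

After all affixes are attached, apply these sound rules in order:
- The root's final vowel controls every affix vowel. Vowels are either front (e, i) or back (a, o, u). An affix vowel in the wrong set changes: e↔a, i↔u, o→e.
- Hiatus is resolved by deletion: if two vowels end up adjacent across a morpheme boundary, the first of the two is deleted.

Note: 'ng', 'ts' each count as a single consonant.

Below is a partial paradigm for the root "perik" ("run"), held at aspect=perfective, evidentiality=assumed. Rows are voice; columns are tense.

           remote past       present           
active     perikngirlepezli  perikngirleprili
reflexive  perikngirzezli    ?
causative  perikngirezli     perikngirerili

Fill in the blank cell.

perikngirzrili

Attach aspect perfective -ngir → perikngir.
Attach voice reflexive -z → perikngirz.
Attach tense present -ru → perikngirzru.
Attach evidentiality assumed -lu → perikngirzrulu.
Apply vowel harmony: perikngirzrulu → perikngirzrili.
Vowel deletion: no change.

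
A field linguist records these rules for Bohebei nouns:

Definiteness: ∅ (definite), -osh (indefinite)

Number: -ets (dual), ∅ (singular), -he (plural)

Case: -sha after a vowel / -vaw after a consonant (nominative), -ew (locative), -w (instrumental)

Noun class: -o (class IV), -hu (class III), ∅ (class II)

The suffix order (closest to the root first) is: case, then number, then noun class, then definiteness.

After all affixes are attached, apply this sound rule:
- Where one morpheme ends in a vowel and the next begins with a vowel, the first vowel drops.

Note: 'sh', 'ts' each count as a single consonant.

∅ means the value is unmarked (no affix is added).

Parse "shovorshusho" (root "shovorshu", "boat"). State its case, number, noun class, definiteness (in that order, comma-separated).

Segment: shovorshu-sha-o.
case: -sha/vaw → nominative.
number: ∅ → singular.
noun class: -o → class IV.
definiteness: ∅ → definite.

nominative, singular, class IV, definite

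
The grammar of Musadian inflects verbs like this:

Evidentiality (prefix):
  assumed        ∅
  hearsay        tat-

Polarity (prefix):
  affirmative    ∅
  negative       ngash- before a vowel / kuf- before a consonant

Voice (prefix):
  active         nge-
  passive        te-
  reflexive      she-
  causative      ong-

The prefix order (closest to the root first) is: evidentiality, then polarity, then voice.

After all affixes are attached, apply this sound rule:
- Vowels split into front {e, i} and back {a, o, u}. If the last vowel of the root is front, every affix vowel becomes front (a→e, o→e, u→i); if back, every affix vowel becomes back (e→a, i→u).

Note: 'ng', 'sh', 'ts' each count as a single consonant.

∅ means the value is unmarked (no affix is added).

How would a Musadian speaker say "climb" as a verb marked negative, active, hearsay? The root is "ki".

Attach evidentiality hearsay tat- → tatki.
Attach polarity negative kuf- (before consonant 't') → kuftatki.
Attach voice active nge- → ngekuftatki.
Apply vowel harmony: ngekuftatki → ngekiftetki.

ngekiftetki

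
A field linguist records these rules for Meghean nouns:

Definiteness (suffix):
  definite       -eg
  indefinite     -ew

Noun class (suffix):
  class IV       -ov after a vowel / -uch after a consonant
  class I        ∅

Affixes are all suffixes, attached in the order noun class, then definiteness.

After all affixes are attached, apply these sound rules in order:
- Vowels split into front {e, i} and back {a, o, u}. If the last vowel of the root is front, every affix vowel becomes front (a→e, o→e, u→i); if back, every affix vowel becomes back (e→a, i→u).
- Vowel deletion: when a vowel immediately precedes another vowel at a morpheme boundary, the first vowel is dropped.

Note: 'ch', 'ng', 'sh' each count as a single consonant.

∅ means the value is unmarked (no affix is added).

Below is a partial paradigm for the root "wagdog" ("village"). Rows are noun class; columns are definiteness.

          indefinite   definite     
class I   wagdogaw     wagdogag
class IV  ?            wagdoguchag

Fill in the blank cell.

Attach noun class class IV -uch (after consonant 'g') → wagdoguch.
Attach definiteness indefinite -ew → wagdoguchew.
Apply vowel harmony: wagdoguchew → wagdoguchaw.
Vowel deletion: no change.

wagdoguchaw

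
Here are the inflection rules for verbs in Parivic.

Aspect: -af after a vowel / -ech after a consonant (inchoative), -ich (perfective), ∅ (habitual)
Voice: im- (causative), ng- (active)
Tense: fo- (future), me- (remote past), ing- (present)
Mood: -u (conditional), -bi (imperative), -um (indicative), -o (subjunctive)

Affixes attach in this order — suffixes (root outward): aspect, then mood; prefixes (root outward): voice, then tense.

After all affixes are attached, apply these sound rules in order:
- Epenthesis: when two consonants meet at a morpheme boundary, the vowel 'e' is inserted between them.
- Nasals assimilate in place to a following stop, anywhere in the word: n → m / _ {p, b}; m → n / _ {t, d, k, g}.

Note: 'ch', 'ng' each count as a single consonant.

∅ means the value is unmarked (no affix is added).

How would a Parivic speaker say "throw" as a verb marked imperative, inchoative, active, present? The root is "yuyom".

Attach voice active ng- → ngyuyom.
Attach aspect inchoative -ech (after consonant 'm') → ngyuyomech.
Attach mood imperative -bi → ngyuyomechbi.
Attach tense present ing- → ingngyuyomechbi.
Apply epenthesis: ingngyuyomechbi → ingengeyuyomechebi.
Nasal assimilation: no change.

ingengeyuyomechebi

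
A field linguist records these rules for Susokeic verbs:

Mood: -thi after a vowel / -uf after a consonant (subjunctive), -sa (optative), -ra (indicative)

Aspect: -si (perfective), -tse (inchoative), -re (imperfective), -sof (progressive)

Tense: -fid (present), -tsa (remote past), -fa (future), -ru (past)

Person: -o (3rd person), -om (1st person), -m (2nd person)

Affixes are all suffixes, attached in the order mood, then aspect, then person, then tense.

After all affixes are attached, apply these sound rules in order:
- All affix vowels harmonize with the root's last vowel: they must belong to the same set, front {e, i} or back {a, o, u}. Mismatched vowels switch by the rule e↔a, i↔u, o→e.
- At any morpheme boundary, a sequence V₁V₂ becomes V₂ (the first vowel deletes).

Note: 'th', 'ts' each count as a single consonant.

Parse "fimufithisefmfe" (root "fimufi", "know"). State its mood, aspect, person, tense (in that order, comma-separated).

Segment: fimufi-thi-sof-m-fa.
mood: -thi/uf → subjunctive.
aspect: -sof → progressive.
person: -m → 2nd person.
tense: -fa → future.

subjunctive, progressive, 2nd person, future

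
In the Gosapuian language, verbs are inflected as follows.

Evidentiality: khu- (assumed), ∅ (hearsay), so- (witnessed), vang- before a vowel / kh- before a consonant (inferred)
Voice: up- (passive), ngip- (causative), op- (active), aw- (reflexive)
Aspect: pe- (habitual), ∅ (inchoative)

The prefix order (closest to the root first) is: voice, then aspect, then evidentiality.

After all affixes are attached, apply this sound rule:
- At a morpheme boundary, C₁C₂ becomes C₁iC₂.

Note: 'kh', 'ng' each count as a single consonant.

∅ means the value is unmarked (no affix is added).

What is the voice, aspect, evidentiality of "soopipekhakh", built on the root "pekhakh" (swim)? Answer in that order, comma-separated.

active, inchoative, witnessed

Segment: so-op-pekhakh.
voice: op- → active.
aspect: ∅ → inchoative.
evidentiality: so- → witnessed.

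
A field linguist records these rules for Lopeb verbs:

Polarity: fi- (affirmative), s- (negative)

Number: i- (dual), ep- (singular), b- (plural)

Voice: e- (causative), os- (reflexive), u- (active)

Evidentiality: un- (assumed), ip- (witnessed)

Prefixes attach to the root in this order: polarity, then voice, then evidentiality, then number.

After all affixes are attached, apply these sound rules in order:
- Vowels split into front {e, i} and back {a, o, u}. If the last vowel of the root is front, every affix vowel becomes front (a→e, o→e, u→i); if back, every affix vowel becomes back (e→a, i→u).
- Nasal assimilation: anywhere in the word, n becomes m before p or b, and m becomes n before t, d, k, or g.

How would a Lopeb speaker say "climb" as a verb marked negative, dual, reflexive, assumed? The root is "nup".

Attach polarity negative s- → snup.
Attach voice reflexive os- → ossnup.
Attach evidentiality assumed un- → unossnup.
Attach number dual i- → iunossnup.
Apply vowel harmony: iunossnup → uunossnup.
Nasal assimilation: no change.

uunossnup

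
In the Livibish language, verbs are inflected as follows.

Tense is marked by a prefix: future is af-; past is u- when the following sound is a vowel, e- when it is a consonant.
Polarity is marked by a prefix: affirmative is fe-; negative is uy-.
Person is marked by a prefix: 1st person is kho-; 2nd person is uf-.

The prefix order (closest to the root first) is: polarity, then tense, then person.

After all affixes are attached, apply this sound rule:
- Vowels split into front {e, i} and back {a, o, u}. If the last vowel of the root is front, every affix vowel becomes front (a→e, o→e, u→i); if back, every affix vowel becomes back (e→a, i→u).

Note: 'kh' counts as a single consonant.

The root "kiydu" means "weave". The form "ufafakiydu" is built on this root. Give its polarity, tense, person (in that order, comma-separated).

Segment: uf-e-fe-kiydu.
polarity: fe- → affirmative.
tense: u/e- → past.
person: uf- → 2nd person.

affirmative, past, 2nd person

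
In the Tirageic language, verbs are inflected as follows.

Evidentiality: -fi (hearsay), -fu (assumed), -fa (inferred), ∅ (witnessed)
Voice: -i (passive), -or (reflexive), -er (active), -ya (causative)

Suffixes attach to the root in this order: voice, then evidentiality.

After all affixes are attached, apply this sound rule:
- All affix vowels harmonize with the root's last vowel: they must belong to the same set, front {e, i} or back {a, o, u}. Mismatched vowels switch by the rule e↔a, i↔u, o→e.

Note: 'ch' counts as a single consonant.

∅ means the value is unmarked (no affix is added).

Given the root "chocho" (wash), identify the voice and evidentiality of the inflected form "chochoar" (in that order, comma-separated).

active, witnessed

Segment: chocho-er.
voice: -er → active.
evidentiality: ∅ → witnessed.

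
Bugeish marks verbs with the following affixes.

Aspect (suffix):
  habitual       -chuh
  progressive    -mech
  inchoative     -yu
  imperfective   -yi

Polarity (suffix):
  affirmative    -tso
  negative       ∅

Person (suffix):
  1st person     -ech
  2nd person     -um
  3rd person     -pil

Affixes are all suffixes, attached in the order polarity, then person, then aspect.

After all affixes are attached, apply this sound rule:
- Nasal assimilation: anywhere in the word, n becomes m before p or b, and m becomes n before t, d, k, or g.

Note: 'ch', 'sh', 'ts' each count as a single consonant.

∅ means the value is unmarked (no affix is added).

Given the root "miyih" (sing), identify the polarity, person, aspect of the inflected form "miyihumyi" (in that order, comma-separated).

Segment: miyih-um-yi.
polarity: ∅ → negative.
person: -um → 2nd person.
aspect: -yi → imperfective.

negative, 2nd person, imperfective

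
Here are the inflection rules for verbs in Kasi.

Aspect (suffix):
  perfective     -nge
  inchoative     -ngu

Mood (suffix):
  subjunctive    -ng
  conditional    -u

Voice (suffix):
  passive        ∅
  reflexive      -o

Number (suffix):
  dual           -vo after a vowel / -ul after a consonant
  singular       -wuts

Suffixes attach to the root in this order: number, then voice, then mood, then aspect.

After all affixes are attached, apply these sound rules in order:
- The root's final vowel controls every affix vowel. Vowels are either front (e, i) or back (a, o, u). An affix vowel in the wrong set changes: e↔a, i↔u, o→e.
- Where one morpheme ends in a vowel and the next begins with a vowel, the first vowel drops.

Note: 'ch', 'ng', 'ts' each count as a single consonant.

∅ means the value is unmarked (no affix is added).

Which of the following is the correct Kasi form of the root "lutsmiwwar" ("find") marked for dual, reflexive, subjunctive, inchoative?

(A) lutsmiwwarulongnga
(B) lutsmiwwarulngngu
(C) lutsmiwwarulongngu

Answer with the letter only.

C

Attach number dual -ul (after consonant 'r') → lutsmiwwarul.
Attach voice reflexive -o → lutsmiwwarulo.
Attach mood subjunctive -ng → lutsmiwwarulong.
Attach aspect inchoative -ngu → lutsmiwwarulongngu.
Vowel harmony: no change.
Vowel deletion: no change.
So the correct form is lutsmiwwarulongngu, option (C).
(A) lutsmiwwarulongnga is wrong: it uses perfective instead of inchoative for aspect.
(B) lutsmiwwarulngngu is wrong: it uses passive instead of reflexive for voice.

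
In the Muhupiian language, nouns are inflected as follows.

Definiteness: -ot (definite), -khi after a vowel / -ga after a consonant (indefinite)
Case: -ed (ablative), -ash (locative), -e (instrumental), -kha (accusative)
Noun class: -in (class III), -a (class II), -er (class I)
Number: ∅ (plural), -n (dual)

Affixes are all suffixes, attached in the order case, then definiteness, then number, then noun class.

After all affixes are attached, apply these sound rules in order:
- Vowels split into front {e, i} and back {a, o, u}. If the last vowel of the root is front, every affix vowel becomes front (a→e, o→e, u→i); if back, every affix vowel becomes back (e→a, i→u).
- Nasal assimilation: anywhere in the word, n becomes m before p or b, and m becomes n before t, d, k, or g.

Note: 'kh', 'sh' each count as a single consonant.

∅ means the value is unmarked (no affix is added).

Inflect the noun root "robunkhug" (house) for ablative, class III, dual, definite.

robunkhugadotnun

Attach case ablative -ed → robunkhuged.
Attach definiteness definite -ot → robunkhugedot.
Attach number dual -n → robunkhugedotn.
Attach noun class class III -in → robunkhugedotnin.
Apply vowel harmony: robunkhugedotnin → robunkhugadotnun.
Nasal assimilation: no change.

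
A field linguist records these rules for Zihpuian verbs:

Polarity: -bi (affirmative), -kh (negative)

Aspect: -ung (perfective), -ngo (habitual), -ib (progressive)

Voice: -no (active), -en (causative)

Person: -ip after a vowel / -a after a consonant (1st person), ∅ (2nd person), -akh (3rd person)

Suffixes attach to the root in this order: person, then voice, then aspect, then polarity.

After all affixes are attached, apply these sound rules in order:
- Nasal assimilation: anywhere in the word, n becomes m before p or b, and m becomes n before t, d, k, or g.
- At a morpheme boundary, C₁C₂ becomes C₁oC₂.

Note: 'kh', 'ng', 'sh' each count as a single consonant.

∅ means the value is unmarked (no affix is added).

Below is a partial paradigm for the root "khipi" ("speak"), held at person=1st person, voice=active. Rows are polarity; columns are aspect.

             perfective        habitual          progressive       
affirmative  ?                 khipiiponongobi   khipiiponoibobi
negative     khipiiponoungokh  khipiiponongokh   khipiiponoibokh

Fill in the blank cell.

Attach person 1st person -ip (after vowel 'i') → khipiip.
Attach voice active -no → khipiipno.
Attach aspect perfective -ung → khipiipnoung.
Attach polarity affirmative -bi → khipiipnoungbi.
Nasal assimilation: no change.
Apply epenthesis: khipiipnoungbi → khipiiponoungobi.

khipiiponoungobi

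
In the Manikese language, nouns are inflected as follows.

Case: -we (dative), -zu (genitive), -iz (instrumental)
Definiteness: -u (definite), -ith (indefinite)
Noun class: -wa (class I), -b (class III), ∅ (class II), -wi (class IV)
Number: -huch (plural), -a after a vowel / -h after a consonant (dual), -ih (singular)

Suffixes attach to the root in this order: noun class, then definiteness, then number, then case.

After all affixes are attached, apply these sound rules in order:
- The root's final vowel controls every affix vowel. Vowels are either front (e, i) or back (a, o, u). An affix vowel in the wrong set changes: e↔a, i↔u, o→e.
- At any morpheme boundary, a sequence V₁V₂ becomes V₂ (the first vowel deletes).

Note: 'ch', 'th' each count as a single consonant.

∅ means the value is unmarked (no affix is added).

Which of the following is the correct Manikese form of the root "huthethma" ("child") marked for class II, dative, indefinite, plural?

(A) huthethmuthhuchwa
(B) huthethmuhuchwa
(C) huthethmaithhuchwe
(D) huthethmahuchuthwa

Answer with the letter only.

noun class = class II: zero marking, form stays huthethma.
Attach definiteness indefinite -ith → huthethmaith.
Attach number plural -huch → huthethmaithhuch.
Attach case dative -we → huthethmaithhuchwe.
Apply vowel harmony: huthethmaithhuchwe → huthethmauthhuchwa.
Apply vowel deletion: huthethmauthhuchwa → huthethmuthhuchwa.
So the correct form is huthethmuthhuchwa, option (A).
(C) huthethmaithhuchwe is wrong: it fails to apply the sound rule(s).
(D) huthethmahuchuthwa is wrong: it has the affixes in the wrong order.
(B) huthethmuhuchwa is wrong: it uses definite instead of indefinite for definiteness.

A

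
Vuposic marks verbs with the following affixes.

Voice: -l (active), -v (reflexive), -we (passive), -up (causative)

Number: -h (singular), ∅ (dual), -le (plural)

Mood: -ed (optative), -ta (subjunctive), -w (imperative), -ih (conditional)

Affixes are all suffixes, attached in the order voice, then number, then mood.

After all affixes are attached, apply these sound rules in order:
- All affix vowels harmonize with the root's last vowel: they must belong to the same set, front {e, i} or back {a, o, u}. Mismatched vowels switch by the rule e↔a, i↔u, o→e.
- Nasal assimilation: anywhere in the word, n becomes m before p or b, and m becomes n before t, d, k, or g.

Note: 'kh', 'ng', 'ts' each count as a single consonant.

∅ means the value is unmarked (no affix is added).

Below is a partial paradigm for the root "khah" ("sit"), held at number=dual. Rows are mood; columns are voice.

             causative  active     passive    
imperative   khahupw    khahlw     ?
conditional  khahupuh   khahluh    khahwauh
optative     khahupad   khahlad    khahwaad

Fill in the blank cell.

Attach voice passive -we → khahwe.
number = dual: zero marking, form stays khahwe.
Attach mood imperative -w → khahwew.
Apply vowel harmony: khahwew → khahwaw.
Nasal assimilation: no change.

khahwaw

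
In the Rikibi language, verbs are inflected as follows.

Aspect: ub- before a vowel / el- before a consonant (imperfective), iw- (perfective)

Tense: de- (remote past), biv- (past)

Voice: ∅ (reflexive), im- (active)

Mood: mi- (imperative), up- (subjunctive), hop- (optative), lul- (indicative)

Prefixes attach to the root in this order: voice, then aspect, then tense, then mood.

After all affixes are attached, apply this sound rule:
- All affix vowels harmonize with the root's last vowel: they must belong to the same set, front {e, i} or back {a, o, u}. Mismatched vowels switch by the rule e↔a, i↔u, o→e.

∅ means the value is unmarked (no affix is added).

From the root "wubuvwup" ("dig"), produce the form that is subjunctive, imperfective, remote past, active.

updaubumwubuvwup

Attach voice active im- → imwubuvwup.
Attach aspect imperfective ub- (before vowel 'i') → ubimwubuvwup.
Attach tense remote past de- → deubimwubuvwup.
Attach mood subjunctive up- → updeubimwubuvwup.
Apply vowel harmony: updeubimwubuvwup → updaubumwubuvwup.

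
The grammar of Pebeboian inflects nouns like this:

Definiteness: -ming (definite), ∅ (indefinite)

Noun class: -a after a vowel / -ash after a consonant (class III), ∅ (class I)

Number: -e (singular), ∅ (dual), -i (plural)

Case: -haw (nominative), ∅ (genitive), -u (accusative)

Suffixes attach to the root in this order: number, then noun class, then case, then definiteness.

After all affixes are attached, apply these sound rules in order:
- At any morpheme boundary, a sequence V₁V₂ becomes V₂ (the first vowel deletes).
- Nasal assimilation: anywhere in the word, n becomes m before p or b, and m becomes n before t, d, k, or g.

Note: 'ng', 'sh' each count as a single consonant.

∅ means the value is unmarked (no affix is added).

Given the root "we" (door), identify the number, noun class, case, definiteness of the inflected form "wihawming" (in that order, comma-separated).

plural, class I, nominative, definite

Segment: we-i-haw-ming.
number: -i → plural.
noun class: ∅ → class I.
case: -haw → nominative.
definiteness: -ming → definite.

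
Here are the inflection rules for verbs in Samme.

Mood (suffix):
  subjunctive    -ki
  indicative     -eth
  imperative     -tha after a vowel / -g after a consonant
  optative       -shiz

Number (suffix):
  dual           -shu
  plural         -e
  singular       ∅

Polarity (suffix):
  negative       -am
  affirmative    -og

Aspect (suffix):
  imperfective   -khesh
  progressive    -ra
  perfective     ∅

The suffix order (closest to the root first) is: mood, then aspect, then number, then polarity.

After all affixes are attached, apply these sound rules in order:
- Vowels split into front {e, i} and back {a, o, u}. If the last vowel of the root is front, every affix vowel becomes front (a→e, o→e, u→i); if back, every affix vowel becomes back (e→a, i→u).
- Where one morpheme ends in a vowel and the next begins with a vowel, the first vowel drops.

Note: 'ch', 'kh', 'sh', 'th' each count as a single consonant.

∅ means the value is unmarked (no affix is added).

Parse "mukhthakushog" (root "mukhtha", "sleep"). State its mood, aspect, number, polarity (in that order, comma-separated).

subjunctive, perfective, dual, affirmative

Segment: mukhtha-ki-shu-og.
mood: -ki → subjunctive.
aspect: ∅ → perfective.
number: -shu → dual.
polarity: -og → affirmative.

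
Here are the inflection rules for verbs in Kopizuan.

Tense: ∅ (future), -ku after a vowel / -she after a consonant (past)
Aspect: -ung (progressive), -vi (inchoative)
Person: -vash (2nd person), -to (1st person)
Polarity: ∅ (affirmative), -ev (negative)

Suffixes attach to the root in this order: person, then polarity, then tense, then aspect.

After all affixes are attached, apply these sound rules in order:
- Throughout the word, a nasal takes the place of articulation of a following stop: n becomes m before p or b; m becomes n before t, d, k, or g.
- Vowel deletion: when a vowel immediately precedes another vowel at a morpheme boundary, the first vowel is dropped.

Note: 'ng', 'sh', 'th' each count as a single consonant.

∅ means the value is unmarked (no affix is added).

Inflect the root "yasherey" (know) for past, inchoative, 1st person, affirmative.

Attach person 1st person -to → yashereyto.
polarity = affirmative: zero marking, form stays yashereyto.
Attach tense past -ku (after vowel 'o') → yashereytoku.
Attach aspect inchoative -vi → yashereytokuvi.
Nasal assimilation: no change.
Vowel deletion: no change.

yashereytokuvi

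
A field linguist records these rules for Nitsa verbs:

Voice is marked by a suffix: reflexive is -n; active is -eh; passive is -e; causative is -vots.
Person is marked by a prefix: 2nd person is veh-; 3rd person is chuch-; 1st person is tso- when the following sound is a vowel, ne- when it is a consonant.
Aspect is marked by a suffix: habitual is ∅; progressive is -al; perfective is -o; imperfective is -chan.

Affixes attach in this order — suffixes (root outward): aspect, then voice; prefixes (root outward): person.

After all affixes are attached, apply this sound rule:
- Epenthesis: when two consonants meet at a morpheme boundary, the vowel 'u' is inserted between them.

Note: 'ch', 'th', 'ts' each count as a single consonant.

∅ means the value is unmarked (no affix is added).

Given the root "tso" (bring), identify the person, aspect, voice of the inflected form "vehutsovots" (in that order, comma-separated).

2nd person, habitual, causative

Segment: veh-tso-vots.
person: veh- → 2nd person.
aspect: ∅ → habitual.
voice: -vots → causative.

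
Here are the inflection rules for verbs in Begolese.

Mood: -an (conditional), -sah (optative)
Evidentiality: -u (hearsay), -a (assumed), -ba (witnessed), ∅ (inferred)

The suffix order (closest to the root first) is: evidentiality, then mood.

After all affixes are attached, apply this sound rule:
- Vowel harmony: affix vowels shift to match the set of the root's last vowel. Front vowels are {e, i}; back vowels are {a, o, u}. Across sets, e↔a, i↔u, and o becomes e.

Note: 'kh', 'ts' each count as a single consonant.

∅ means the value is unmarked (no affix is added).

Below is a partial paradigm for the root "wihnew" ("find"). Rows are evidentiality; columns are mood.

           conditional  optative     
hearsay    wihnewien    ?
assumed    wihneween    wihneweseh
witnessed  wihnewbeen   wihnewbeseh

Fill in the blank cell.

Attach evidentiality hearsay -u → wihnewu.
Attach mood optative -sah → wihnewusah.
Apply vowel harmony: wihnewusah → wihnewiseh.

wihnewiseh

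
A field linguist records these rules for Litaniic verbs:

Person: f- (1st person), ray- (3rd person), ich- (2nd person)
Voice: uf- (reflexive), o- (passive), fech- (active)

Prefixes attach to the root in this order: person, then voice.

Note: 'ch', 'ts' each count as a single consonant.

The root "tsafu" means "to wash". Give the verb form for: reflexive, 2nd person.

Attach person 2nd person ich- → ichtsafu.
Attach voice reflexive uf- → ufichtsafu.

ufichtsafu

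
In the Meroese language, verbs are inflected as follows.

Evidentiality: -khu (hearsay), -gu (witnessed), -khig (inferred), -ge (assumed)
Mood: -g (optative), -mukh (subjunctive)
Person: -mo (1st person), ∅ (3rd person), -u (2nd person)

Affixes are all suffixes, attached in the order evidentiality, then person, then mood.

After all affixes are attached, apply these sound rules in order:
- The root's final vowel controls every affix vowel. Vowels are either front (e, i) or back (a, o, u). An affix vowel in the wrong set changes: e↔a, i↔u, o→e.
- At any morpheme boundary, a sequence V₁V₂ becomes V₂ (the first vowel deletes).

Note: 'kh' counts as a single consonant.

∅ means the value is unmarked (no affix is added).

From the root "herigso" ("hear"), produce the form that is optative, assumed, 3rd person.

Attach evidentiality assumed -ge → herigsoge.
person = 3rd person: zero marking, form stays herigsoge.
Attach mood optative -g → herigsogeg.
Apply vowel harmony: herigsogeg → herigsogag.
Vowel deletion: no change.

herigsogag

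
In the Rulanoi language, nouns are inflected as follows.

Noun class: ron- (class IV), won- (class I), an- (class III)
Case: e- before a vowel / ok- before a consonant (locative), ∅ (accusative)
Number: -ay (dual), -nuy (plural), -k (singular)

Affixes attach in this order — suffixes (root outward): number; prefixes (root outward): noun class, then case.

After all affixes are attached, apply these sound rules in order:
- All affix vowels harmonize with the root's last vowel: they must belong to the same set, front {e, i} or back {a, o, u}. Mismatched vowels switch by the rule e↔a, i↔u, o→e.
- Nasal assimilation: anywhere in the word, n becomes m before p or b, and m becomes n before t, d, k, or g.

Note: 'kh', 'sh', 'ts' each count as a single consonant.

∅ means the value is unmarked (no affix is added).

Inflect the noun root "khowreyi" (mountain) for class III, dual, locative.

eenkhowreyiey

Attach noun class class III an- → ankhowreyi.
Attach case locative e- (before vowel 'a') → eankhowreyi.
Attach number dual -ay → eankhowreyiay.
Apply vowel harmony: eankhowreyiay → eenkhowreyiey.
Nasal assimilation: no change.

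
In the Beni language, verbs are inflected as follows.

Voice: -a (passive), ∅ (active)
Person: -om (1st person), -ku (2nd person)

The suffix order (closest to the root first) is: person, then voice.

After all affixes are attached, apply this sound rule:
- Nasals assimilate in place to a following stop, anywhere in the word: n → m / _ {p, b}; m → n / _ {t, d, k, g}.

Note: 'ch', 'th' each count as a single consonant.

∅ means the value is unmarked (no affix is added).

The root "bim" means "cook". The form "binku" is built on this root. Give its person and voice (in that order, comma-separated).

Segment: bim-ku.
person: -ku → 2nd person.
voice: ∅ → active.

2nd person, active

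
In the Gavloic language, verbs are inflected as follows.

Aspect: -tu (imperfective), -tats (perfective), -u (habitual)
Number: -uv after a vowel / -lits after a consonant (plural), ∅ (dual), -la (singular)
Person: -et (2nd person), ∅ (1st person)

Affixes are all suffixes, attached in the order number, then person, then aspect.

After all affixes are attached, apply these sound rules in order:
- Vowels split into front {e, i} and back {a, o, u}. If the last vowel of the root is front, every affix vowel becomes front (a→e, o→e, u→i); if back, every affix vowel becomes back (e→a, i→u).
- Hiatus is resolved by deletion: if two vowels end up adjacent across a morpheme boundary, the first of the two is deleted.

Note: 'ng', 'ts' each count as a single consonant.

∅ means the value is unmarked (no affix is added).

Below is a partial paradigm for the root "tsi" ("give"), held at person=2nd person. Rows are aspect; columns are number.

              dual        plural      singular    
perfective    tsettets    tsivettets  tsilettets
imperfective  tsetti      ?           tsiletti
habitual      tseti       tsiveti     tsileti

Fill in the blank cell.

tsivetti

Attach number plural -uv (after vowel 'i') → tsiuv.
Attach person 2nd person -et → tsiuvet.
Attach aspect imperfective -tu → tsiuvettu.
Apply vowel harmony: tsiuvettu → tsiivetti.
Apply vowel deletion: tsiivetti → tsivetti.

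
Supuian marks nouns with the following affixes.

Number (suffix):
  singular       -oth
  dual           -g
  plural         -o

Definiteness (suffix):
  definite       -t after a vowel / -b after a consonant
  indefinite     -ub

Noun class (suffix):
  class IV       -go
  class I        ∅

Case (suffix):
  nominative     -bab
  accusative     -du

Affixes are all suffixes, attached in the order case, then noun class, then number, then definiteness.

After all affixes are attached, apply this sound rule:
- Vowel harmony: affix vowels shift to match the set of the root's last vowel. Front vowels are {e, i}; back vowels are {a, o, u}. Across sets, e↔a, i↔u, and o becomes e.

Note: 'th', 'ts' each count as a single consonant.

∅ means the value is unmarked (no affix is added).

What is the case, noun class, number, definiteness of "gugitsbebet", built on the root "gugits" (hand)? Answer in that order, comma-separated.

Segment: gugits-bab-o-t.
case: -bab → nominative.
noun class: ∅ → class I.
number: -o → plural.
definiteness: -t/b → definite.

nominative, class I, plural, definite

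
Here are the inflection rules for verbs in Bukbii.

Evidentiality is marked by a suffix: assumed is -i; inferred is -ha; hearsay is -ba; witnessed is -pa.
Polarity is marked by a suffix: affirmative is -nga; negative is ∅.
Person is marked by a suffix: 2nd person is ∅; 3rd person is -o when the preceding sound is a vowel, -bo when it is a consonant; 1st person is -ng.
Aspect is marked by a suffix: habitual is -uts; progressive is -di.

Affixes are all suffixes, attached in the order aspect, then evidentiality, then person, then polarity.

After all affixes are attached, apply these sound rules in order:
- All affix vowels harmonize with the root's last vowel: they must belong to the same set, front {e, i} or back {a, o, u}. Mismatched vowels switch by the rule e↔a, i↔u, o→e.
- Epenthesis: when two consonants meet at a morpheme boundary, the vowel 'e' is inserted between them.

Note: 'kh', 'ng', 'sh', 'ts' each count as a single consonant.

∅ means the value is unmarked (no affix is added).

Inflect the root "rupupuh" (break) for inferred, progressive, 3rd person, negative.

rupupuheduhao

Attach aspect progressive -di → rupupuhdi.
Attach evidentiality inferred -ha → rupupuhdiha.
Attach person 3rd person -o (after vowel 'a') → rupupuhdihao.
polarity = negative: zero marking, form stays rupupuhdihao.
Apply vowel harmony: rupupuhdihao → rupupuhduhao.
Apply epenthesis: rupupuhduhao → rupupuheduhao.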